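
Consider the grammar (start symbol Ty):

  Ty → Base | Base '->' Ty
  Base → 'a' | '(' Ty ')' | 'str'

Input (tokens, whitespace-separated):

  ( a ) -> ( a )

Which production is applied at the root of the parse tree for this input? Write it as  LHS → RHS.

[Ty [Base ( [Ty [Base a]] )] -> [Ty [Base ( [Ty [Base a]] )]]]

Ty → Base '->' Ty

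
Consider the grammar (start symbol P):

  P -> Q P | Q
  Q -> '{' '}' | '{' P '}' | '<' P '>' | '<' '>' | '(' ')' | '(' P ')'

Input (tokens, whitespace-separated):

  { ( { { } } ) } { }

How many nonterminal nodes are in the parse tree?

10

[P [Q { [P [Q ( [P [Q { [P [Q { }]] }]] )]] }] [P [Q { }]]]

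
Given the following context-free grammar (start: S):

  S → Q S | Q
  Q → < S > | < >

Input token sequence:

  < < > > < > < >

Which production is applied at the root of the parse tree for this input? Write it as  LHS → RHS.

S → Q S

[S [Q < [S [Q < >]] >] [S [Q < >] [S [Q < >]]]]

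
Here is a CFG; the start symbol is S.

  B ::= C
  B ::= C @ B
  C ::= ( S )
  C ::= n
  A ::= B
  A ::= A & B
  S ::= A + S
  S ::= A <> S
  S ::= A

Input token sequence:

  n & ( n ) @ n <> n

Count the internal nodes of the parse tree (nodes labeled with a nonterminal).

[S [A [A [B [C n]]] & [B [C ( [S [A [B [C n]]]] )] @ [B [C n]]]] <> [S [A [B [C n]]]]]

17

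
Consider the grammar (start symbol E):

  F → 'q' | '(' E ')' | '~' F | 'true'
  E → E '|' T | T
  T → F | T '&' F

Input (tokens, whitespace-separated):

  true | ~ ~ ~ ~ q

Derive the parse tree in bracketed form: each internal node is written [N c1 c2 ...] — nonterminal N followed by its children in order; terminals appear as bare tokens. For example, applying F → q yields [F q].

[E [E [T [F true]]] | [T [F ~ [F ~ [F ~ [F ~ [F q]]]]]]]

E
E | T
T | T
F | T
true | T
true | F
true | ~ F
true | ~ ~ F
true | ~ ~ ~ F
true | ~ ~ ~ ~ F
true | ~ ~ ~ ~ q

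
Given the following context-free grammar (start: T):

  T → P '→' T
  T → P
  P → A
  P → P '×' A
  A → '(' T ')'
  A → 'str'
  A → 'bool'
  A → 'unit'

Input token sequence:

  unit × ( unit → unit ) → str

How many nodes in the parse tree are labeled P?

[T [P [P [A unit]] × [A ( [T [P [A unit]] → [T [P [A unit]]]] )]] → [T [P [A str]]]]

5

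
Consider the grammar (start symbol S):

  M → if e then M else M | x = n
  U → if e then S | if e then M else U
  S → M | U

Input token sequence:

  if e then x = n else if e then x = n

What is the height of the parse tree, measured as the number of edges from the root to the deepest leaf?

5

[S [U if e then [M x = n] else [U if e then [S [M x = n]]]]]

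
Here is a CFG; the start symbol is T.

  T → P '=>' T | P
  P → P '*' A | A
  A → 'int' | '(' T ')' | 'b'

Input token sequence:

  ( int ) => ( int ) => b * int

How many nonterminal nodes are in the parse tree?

[T [P [A ( [T [P [A int]]] )]] => [T [P [A ( [T [P [A int]]] )]] => [T [P [P [A b]] * [A int]]]]]

17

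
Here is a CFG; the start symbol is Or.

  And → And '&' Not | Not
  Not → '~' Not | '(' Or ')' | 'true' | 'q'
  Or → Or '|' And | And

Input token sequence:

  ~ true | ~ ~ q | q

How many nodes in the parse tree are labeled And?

[Or [Or [Or [And [Not ~ [Not true]]]] | [And [Not ~ [Not ~ [Not q]]]]] | [And [Not q]]]

3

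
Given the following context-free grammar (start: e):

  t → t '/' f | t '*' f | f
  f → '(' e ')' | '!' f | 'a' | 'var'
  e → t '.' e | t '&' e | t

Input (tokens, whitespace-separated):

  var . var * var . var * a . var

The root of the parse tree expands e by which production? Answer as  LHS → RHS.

[e [t [f var]] . [e [t [t [f var]] * [f var]] . [e [t [t [f var]] * [f a]] . [e [t [f var]]]]]]

e → t '.' e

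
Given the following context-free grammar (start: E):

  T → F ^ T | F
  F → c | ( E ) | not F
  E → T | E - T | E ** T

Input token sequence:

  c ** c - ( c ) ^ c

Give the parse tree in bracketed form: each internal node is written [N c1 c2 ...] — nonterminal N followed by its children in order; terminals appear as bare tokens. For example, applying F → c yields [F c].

[E [E [E [T [F c]]] ** [T [F c]]] - [T [F ( [E [T [F c]]] )] ^ [T [F c]]]]

E
E - T
E ** T - T
T ** T - T
F ** T - T
c ** T - T
c ** F - T
c ** c - T
c ** c - F ^ T
c ** c - ( E ) ^ T
c ** c - ( T ) ^ T
c ** c - ( F ) ^ T
c ** c - ( c ) ^ T
c ** c - ( c ) ^ F
c ** c - ( c ) ^ c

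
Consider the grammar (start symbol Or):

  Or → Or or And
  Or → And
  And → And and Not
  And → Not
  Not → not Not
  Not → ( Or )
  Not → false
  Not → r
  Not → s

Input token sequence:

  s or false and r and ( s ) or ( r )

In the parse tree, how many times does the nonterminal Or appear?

[Or [Or [Or [And [Not s]]] or [And [And [And [Not false]] and [Not r]] and [Not ( [Or [And [Not s]]] )]]] or [And [Not ( [Or [And [Not r]]] )]]]

5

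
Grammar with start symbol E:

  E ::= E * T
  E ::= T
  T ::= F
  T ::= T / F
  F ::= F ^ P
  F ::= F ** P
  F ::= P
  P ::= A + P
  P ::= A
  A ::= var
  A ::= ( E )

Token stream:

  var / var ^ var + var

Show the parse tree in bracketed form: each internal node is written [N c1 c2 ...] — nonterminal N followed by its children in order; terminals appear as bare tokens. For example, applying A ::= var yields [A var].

E
T
T / F
F / F
P / F
A / F
var / F
var / F ^ P
var / P ^ P
var / A ^ P
var / var ^ P
var / var ^ A + P
var / var ^ var + P
var / var ^ var + A
var / var ^ var + var

[E [T [T [F [P [A var]]]] / [F [F [P [A var]]] ^ [P [A var] + [P [A var]]]]]]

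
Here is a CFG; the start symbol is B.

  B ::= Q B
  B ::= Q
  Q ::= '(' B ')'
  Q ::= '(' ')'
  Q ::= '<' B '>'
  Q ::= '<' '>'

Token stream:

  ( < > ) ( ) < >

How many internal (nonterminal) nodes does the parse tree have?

[B [Q ( [B [Q < >]] )] [B [Q ( )] [B [Q < >]]]]

8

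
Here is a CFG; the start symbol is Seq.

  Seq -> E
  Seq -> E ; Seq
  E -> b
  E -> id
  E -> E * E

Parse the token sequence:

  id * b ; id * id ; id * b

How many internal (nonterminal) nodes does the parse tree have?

[Seq [E [E id] * [E b]] ; [Seq [E [E id] * [E id]] ; [Seq [E [E id] * [E b]]]]]

12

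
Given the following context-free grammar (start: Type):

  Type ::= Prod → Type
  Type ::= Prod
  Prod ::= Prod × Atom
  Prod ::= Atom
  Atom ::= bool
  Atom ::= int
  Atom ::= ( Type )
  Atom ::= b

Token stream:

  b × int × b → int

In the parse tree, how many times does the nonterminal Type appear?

2

[Type [Prod [Prod [Prod [Atom b]] × [Atom int]] × [Atom b]] → [Type [Prod [Atom int]]]]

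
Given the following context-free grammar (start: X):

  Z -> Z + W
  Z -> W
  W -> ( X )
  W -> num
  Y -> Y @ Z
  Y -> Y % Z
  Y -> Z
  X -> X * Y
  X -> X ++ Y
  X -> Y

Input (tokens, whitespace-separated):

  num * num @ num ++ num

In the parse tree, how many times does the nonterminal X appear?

[X [X [X [Y [Z [W num]]]] * [Y [Y [Z [W num]]] @ [Z [W num]]]] ++ [Y [Z [W num]]]]

3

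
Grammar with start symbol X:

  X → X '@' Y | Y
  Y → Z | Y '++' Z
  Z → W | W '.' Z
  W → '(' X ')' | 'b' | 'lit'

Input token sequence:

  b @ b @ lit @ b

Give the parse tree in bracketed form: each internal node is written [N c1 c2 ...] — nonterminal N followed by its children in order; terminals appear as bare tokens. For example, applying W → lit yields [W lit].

[X [X [X [X [Y [Z [W b]]]] @ [Y [Z [W b]]]] @ [Y [Z [W lit]]]] @ [Y [Z [W b]]]]

X
X @ Y
X @ Y @ Y
X @ Y @ Y @ Y
Y @ Y @ Y @ Y
Z @ Y @ Y @ Y
W @ Y @ Y @ Y
b @ Y @ Y @ Y
b @ Z @ Y @ Y
b @ W @ Y @ Y
b @ b @ Y @ Y
b @ b @ Z @ Y
b @ b @ W @ Y
b @ b @ lit @ Y
b @ b @ lit @ Z
b @ b @ lit @ W
b @ b @ lit @ b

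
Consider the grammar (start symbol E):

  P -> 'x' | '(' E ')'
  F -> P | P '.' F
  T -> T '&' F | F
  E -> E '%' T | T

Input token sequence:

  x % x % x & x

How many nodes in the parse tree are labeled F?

[E [E [E [T [F [P x]]]] % [T [F [P x]]]] % [T [T [F [P x]]] & [F [P x]]]]

4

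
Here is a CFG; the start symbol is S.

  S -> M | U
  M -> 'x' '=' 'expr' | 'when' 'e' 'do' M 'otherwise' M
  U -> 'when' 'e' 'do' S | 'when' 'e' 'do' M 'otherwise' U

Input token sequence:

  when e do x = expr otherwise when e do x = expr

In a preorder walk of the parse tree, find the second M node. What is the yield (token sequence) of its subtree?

x = expr

[S [U when e do [M x = expr] otherwise [U when e do [S [M x = expr]]]]]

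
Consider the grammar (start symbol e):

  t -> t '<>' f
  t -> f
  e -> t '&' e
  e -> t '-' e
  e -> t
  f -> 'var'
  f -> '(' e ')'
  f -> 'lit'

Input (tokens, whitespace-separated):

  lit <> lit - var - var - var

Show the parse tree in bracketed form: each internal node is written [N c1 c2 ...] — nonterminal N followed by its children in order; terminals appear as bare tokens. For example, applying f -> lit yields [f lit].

[e [t [t [f lit]] <> [f lit]] - [e [t [f var]] - [e [t [f var]] - [e [t [f var]]]]]]

e
t - e
t <> f - e
f <> f - e
lit <> f - e
lit <> lit - e
lit <> lit - t - e
lit <> lit - f - e
lit <> lit - var - e
lit <> lit - var - t - e
lit <> lit - var - f - e
lit <> lit - var - var - e
lit <> lit - var - var - t
lit <> lit - var - var - f
lit <> lit - var - var - var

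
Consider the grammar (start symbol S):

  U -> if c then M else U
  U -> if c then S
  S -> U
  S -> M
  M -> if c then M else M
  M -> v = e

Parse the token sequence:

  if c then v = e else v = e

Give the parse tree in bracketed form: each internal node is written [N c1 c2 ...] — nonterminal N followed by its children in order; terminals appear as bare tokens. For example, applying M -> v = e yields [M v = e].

[S [M if c then [M v = e] else [M v = e]]]

S
M
if c then M else M
if c then v = e else M
if c then v = e else v = e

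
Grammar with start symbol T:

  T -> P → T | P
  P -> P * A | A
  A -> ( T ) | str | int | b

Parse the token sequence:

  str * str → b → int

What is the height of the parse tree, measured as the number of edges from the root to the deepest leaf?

[T [P [P [A str]] * [A str]] → [T [P [A b]] → [T [P [A int]]]]]

5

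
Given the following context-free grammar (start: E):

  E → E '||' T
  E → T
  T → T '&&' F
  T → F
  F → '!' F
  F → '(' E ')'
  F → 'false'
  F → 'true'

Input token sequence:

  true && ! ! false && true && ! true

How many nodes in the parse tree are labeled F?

[E [T [T [T [T [F true]] && [F ! [F ! [F false]]]] && [F true]] && [F ! [F true]]]]

7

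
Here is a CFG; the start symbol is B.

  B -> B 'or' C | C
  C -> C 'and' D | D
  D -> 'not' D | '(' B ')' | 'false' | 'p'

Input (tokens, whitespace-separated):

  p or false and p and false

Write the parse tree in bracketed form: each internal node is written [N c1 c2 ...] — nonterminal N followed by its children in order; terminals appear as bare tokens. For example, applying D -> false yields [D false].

[B [B [C [D p]]] or [C [C [C [D false]] and [D p]] and [D false]]]

B
B or C
C or C
D or C
p or C
p or C and D
p or C and D and D
p or D and D and D
p or false and D and D
p or false and p and D
p or false and p and false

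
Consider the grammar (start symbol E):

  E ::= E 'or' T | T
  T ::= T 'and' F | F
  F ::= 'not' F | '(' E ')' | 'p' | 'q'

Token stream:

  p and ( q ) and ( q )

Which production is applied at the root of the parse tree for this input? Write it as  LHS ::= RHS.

[E [T [T [T [F p]] and [F ( [E [T [F q]]] )]] and [F ( [E [T [F q]]] )]]]

E ::= T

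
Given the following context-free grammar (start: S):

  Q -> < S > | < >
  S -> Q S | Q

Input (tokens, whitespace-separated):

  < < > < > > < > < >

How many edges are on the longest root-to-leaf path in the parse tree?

5

[S [Q < [S [Q < >] [S [Q < >]]] >] [S [Q < >] [S [Q < >]]]]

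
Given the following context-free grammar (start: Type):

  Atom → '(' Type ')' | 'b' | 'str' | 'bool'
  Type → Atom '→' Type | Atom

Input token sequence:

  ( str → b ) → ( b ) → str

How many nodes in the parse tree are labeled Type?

[Type [Atom ( [Type [Atom str] → [Type [Atom b]]] )] → [Type [Atom ( [Type [Atom b]] )] → [Type [Atom str]]]]

6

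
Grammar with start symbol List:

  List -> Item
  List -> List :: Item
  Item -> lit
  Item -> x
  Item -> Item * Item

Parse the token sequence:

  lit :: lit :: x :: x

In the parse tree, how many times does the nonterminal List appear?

4

[List [List [List [List [Item lit]] :: [Item lit]] :: [Item x]] :: [Item x]]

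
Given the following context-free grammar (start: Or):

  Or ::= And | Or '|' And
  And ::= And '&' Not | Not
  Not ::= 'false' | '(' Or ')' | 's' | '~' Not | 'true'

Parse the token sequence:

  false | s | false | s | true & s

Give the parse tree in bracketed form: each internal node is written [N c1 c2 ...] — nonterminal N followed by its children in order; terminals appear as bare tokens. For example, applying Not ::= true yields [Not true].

[Or [Or [Or [Or [Or [And [Not false]]] | [And [Not s]]] | [And [Not false]]] | [And [Not s]]] | [And [And [Not true]] & [Not s]]]

Or
Or | And
Or | And | And
Or | And | And | And
Or | And | And | And | And
And | And | And | And | And
Not | And | And | And | And
false | And | And | And | And
false | Not | And | And | And
false | s | And | And | And
false | s | Not | And | And
false | s | false | And | And
false | s | false | Not | And
false | s | false | s | And
false | s | false | s | And & Not
false | s | false | s | Not & Not
false | s | false | s | true & Not
false | s | false | s | true & s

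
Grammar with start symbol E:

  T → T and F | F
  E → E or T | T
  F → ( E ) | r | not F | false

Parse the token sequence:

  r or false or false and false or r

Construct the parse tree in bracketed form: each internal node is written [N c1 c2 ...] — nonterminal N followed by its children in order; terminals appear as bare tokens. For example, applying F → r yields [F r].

[E [E [E [E [T [F r]]] or [T [F false]]] or [T [T [F false]] and [F false]]] or [T [F r]]]

E
E or T
E or T or T
E or T or T or T
T or T or T or T
F or T or T or T
r or T or T or T
r or F or T or T
r or false or T or T
r or false or T and F or T
r or false or F and F or T
r or false or false and F or T
r or false or false and false or T
r or false or false and false or F
r or false or false and false or r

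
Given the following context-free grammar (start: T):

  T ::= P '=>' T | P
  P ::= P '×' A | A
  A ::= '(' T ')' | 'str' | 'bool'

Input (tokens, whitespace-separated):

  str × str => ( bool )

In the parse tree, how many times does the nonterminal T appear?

[T [P [P [A str]] × [A str]] => [T [P [A ( [T [P [A bool]]] )]]]]

3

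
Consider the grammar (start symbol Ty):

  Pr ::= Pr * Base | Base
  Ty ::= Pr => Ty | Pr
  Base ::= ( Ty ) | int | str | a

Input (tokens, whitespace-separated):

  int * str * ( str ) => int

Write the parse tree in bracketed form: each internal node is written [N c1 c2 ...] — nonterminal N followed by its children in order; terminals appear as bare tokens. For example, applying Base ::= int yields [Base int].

Ty
Pr => Ty
Pr * Base => Ty
Pr * Base * Base => Ty
Base * Base * Base => Ty
int * Base * Base => Ty
int * str * Base => Ty
int * str * ( Ty ) => Ty
int * str * ( Pr ) => Ty
int * str * ( Base ) => Ty
int * str * ( str ) => Ty
int * str * ( str ) => Pr
int * str * ( str ) => Base
int * str * ( str ) => int

[Ty [Pr [Pr [Pr [Base int]] * [Base str]] * [Base ( [Ty [Pr [Base str]]] )]] => [Ty [Pr [Base int]]]]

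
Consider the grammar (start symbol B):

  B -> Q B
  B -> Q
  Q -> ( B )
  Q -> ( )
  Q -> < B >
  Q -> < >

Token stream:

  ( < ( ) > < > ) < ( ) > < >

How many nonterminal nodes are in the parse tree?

[B [Q ( [B [Q < [B [Q ( )]] >] [B [Q < >]]] )] [B [Q < [B [Q ( )]] >] [B [Q < >]]]]

14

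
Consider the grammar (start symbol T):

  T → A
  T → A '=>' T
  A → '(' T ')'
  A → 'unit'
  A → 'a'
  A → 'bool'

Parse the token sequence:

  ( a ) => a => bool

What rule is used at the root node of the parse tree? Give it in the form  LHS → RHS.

[T [A ( [T [A a]] )] => [T [A a] => [T [A bool]]]]

T → A '=>' T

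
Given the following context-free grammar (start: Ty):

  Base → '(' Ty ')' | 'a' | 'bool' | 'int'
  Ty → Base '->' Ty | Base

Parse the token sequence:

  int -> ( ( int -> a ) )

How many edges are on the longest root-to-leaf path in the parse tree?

[Ty [Base int] -> [Ty [Base ( [Ty [Base ( [Ty [Base int] -> [Ty [Base a]]] )]] )]]]

8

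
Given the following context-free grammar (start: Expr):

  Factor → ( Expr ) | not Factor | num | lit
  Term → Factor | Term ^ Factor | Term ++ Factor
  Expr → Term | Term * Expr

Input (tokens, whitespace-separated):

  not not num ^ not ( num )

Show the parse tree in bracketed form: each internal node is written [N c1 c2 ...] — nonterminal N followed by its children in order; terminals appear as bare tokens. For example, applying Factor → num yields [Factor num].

Expr
Term
Term ^ Factor
Factor ^ Factor
not Factor ^ Factor
not not Factor ^ Factor
not not num ^ Factor
not not num ^ not Factor
not not num ^ not ( Expr )
not not num ^ not ( Term )
not not num ^ not ( Factor )
not not num ^ not ( num )

[Expr [Term [Term [Factor not [Factor not [Factor num]]]] ^ [Factor not [Factor ( [Expr [Term [Factor num]]] )]]]]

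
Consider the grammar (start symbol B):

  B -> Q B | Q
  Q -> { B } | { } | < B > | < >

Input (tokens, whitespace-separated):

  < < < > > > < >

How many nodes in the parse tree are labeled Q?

4

[B [Q < [B [Q < [B [Q < >]] >]] >] [B [Q < >]]]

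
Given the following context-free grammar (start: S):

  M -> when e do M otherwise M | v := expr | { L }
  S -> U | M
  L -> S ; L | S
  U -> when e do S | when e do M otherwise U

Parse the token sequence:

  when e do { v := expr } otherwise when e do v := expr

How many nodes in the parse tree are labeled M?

3

[S [U when e do [M { [L [S [M v := expr]]] }] otherwise [U when e do [S [M v := expr]]]]]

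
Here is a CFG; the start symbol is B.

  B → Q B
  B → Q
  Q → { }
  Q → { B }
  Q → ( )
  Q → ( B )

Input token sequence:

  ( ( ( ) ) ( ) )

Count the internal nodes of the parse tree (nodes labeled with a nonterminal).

[B [Q ( [B [Q ( [B [Q ( )]] )] [B [Q ( )]]] )]]

8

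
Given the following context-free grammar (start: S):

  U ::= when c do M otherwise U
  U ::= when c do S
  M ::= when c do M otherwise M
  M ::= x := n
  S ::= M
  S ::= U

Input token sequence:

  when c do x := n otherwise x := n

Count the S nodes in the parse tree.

[S [M when c do [M x := n] otherwise [M x := n]]]

1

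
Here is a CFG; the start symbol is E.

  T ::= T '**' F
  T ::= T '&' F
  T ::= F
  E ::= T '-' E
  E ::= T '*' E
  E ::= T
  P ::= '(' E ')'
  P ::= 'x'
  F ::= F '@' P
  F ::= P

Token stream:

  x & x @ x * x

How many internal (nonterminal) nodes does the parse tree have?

13

[E [T [T [F [P x]]] & [F [F [P x]] @ [P x]]] * [E [T [F [P x]]]]]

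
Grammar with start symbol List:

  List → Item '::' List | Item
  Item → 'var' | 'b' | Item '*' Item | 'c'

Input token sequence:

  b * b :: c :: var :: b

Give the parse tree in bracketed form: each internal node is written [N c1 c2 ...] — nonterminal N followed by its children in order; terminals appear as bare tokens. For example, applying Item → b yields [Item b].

List
Item :: List
Item * Item :: List
b * Item :: List
b * b :: List
b * b :: Item :: List
b * b :: c :: List
b * b :: c :: Item :: List
b * b :: c :: var :: List
b * b :: c :: var :: Item
b * b :: c :: var :: b

[List [Item [Item b] * [Item b]] :: [List [Item c] :: [List [Item var] :: [List [Item b]]]]]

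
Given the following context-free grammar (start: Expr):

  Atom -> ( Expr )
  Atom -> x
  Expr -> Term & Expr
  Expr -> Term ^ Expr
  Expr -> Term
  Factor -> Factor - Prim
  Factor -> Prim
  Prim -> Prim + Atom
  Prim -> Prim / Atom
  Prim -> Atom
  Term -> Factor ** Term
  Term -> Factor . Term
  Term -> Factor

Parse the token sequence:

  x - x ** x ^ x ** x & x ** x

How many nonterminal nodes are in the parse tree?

[Expr [Term [Factor [Factor [Prim [Atom x]]] - [Prim [Atom x]]] ** [Term [Factor [Prim [Atom x]]]]] ^ [Expr [Term [Factor [Prim [Atom x]]] ** [Term [Factor [Prim [Atom x]]]]] & [Expr [Term [Factor [Prim [Atom x]]] ** [Term [Factor [Prim [Atom x]]]]]]]]

30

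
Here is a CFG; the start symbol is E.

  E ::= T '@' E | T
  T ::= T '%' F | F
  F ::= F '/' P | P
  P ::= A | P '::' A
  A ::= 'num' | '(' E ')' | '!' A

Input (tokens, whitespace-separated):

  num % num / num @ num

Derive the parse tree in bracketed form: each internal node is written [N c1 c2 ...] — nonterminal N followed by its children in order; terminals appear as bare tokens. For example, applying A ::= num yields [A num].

[E [T [T [F [P [A num]]]] % [F [F [P [A num]]] / [P [A num]]]] @ [E [T [F [P [A num]]]]]]

E
T @ E
T % F @ E
F % F @ E
P % F @ E
A % F @ E
num % F @ E
num % F / P @ E
num % P / P @ E
num % A / P @ E
num % num / P @ E
num % num / A @ E
num % num / num @ E
num % num / num @ T
num % num / num @ F
num % num / num @ P
num % num / num @ A
num % num / num @ num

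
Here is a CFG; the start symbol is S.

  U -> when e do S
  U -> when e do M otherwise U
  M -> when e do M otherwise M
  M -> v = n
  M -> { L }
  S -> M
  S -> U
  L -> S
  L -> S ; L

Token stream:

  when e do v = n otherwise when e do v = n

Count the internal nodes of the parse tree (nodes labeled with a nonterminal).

[S [U when e do [M v = n] otherwise [U when e do [S [M v = n]]]]]

6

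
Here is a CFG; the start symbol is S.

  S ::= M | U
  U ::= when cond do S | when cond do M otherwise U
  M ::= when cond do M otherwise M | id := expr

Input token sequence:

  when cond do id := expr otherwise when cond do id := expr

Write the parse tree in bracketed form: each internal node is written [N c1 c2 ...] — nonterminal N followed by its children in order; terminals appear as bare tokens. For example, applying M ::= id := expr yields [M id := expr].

[S [U when cond do [M id := expr] otherwise [U when cond do [S [M id := expr]]]]]

S
U
when cond do M otherwise U
when cond do id := expr otherwise U
when cond do id := expr otherwise when cond do S
when cond do id := expr otherwise when cond do M
when cond do id := expr otherwise when cond do id := expr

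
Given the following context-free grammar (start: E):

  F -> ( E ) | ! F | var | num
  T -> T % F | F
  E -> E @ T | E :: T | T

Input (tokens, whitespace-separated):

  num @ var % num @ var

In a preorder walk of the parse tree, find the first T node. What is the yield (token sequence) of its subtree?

num

[E [E [E [T [F num]]] @ [T [T [F var]] % [F num]]] @ [T [F var]]]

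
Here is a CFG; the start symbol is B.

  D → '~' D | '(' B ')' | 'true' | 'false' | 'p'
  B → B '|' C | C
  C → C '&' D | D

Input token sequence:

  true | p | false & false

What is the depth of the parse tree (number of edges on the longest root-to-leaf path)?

5

[B [B [B [C [D true]]] | [C [D p]]] | [C [C [D false]] & [D false]]]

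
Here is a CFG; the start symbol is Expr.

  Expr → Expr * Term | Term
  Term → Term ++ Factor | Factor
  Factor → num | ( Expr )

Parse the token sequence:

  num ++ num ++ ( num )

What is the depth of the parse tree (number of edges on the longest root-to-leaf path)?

6

[Expr [Term [Term [Term [Factor num]] ++ [Factor num]] ++ [Factor ( [Expr [Term [Factor num]]] )]]]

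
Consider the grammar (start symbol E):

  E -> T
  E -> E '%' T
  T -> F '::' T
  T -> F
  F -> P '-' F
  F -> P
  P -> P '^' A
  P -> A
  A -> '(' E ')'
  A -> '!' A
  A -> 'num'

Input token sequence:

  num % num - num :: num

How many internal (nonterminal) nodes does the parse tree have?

17

[E [E [T [F [P [A num]]]]] % [T [F [P [A num]] - [F [P [A num]]]] :: [T [F [P [A num]]]]]]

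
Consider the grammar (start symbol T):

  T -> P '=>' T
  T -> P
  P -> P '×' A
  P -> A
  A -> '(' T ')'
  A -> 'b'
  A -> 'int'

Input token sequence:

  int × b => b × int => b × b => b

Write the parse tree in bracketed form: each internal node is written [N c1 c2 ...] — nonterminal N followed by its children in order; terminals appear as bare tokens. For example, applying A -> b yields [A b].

[T [P [P [A int]] × [A b]] => [T [P [P [A b]] × [A int]] => [T [P [P [A b]] × [A b]] => [T [P [A b]]]]]]

T
P => T
P × A => T
A × A => T
int × A => T
int × b => T
int × b => P => T
int × b => P × A => T
int × b => A × A => T
int × b => b × A => T
int × b => b × int => T
int × b => b × int => P => T
int × b => b × int => P × A => T
int × b => b × int => A × A => T
int × b => b × int => b × A => T
int × b => b × int => b × b => T
int × b => b × int => b × b => P
int × b => b × int => b × b => A
int × b => b × int => b × b => b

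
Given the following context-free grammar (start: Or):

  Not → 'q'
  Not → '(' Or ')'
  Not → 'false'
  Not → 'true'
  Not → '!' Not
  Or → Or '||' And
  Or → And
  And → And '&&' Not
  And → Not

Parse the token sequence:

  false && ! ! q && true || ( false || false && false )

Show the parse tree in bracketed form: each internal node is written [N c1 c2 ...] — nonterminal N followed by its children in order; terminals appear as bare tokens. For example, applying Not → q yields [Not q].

Or
Or || And
And || And
And && Not || And
And && Not && Not || And
Not && Not && Not || And
false && Not && Not || And
false && ! Not && Not || And
false && ! ! Not && Not || And
false && ! ! q && Not || And
false && ! ! q && true || And
false && ! ! q && true || Not
false && ! ! q && true || ( Or )
false && ! ! q && true || ( Or || And )
false && ! ! q && true || ( And || And )
false && ! ! q && true || ( Not || And )
false && ! ! q && true || ( false || And )
false && ! ! q && true || ( false || And && Not )
false && ! ! q && true || ( false || Not && Not )
false && ! ! q && true || ( false || false && Not )
false && ! ! q && true || ( false || false && false )

[Or [Or [And [And [And [Not false]] && [Not ! [Not ! [Not q]]]] && [Not true]]] || [And [Not ( [Or [Or [And [Not false]]] || [And [And [Not false]] && [Not false]]] )]]]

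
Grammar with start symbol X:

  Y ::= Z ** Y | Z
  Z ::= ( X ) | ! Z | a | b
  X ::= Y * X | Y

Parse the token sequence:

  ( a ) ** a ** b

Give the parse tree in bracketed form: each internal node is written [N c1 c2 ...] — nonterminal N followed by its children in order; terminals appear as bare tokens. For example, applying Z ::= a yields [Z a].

X
Y
Z ** Y
( X ) ** Y
( Y ) ** Y
( Z ) ** Y
( a ) ** Y
( a ) ** Z ** Y
( a ) ** a ** Y
( a ) ** a ** Z
( a ) ** a ** b

[X [Y [Z ( [X [Y [Z a]]] )] ** [Y [Z a] ** [Y [Z b]]]]]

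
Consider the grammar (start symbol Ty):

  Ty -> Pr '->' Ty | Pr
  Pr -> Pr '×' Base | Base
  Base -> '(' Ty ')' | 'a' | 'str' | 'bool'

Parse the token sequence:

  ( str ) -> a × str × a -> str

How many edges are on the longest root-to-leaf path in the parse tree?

6

[Ty [Pr [Base ( [Ty [Pr [Base str]]] )]] -> [Ty [Pr [Pr [Pr [Base a]] × [Base str]] × [Base a]] -> [Ty [Pr [Base str]]]]]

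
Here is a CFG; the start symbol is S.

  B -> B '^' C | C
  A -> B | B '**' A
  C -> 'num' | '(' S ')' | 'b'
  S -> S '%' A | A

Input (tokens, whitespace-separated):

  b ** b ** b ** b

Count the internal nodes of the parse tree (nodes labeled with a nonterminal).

13

[S [A [B [C b]] ** [A [B [C b]] ** [A [B [C b]] ** [A [B [C b]]]]]]]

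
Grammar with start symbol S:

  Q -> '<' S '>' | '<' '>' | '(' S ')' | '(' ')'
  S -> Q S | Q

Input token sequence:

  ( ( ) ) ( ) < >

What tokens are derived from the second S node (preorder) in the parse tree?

[S [Q ( [S [Q ( )]] )] [S [Q ( )] [S [Q < >]]]]

( )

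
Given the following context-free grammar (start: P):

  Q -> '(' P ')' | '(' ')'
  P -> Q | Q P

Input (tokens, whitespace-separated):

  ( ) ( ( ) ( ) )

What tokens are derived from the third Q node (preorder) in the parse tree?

( )

[P [Q ( )] [P [Q ( [P [Q ( )] [P [Q ( )]]] )]]]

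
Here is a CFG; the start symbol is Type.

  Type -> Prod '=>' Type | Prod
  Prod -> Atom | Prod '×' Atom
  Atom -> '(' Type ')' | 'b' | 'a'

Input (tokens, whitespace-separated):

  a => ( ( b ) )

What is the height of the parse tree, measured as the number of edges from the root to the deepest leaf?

10

[Type [Prod [Atom a]] => [Type [Prod [Atom ( [Type [Prod [Atom ( [Type [Prod [Atom b]]] )]]] )]]]]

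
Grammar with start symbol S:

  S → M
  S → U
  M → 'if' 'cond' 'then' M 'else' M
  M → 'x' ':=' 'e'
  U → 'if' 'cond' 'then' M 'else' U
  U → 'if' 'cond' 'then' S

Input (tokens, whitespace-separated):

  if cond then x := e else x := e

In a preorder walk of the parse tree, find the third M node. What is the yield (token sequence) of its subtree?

[S [M if cond then [M x := e] else [M x := e]]]

x := e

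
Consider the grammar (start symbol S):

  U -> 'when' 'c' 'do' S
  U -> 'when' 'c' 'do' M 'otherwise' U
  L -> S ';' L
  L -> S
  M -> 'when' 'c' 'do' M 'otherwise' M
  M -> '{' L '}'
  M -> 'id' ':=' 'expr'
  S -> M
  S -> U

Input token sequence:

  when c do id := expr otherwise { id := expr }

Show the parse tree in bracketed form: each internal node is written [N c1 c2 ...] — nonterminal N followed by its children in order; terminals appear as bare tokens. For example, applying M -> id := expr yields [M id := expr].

[S [M when c do [M id := expr] otherwise [M { [L [S [M id := expr]]] }]]]

S
M
when c do M otherwise M
when c do id := expr otherwise M
when c do id := expr otherwise { L }
when c do id := expr otherwise { S }
when c do id := expr otherwise { M }
when c do id := expr otherwise { id := expr }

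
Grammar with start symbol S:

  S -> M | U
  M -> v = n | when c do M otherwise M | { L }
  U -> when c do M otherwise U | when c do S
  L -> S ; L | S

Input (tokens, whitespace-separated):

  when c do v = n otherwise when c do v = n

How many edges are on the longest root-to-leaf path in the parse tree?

5

[S [U when c do [M v = n] otherwise [U when c do [S [M v = n]]]]]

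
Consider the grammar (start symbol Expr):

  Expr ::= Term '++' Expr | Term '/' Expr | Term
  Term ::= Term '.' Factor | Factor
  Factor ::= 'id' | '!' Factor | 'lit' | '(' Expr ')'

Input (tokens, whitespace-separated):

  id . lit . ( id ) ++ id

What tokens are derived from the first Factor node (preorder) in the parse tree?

id

[Expr [Term [Term [Term [Factor id]] . [Factor lit]] . [Factor ( [Expr [Term [Factor id]]] )]] ++ [Expr [Term [Factor id]]]]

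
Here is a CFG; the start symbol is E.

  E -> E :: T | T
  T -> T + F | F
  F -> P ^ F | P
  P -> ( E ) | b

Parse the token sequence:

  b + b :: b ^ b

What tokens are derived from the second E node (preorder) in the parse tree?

[E [E [T [T [F [P b]]] + [F [P b]]]] :: [T [F [P b] ^ [F [P b]]]]]

b + b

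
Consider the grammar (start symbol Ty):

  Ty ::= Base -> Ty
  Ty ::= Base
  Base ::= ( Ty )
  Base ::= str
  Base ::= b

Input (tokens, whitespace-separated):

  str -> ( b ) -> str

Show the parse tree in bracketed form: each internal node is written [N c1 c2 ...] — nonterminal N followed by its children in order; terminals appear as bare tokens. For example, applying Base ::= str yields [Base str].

Ty
Base -> Ty
str -> Ty
str -> Base -> Ty
str -> ( Ty ) -> Ty
str -> ( Base ) -> Ty
str -> ( b ) -> Ty
str -> ( b ) -> Base
str -> ( b ) -> str

[Ty [Base str] -> [Ty [Base ( [Ty [Base b]] )] -> [Ty [Base str]]]]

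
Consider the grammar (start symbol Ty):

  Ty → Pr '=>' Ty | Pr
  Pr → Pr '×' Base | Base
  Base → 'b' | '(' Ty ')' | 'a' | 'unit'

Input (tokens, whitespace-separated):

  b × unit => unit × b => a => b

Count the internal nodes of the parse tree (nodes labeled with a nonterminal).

[Ty [Pr [Pr [Base b]] × [Base unit]] => [Ty [Pr [Pr [Base unit]] × [Base b]] => [Ty [Pr [Base a]] => [Ty [Pr [Base b]]]]]]

16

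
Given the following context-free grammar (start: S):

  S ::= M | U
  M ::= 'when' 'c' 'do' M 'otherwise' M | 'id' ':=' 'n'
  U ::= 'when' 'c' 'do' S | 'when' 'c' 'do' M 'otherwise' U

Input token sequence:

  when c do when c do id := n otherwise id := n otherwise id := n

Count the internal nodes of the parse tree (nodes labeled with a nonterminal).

6

[S [M when c do [M when c do [M id := n] otherwise [M id := n]] otherwise [M id := n]]]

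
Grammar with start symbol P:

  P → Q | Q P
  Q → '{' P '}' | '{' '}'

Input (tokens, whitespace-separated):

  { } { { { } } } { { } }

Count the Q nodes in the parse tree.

[P [Q { }] [P [Q { [P [Q { [P [Q { }]] }]] }] [P [Q { [P [Q { }]] }]]]]

6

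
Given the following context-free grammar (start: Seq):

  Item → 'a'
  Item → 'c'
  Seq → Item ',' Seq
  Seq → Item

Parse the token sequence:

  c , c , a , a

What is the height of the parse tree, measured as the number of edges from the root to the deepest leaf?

5

[Seq [Item c] , [Seq [Item c] , [Seq [Item a] , [Seq [Item a]]]]]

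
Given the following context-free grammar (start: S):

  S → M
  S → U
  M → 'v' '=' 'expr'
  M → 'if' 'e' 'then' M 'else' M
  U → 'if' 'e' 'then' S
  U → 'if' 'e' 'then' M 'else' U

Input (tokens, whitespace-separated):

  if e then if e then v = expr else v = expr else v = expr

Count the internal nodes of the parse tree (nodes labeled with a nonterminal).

6

[S [M if e then [M if e then [M v = expr] else [M v = expr]] else [M v = expr]]]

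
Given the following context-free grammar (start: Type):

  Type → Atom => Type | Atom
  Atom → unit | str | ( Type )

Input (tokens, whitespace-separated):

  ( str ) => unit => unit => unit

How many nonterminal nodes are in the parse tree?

[Type [Atom ( [Type [Atom str]] )] => [Type [Atom unit] => [Type [Atom unit] => [Type [Atom unit]]]]]

10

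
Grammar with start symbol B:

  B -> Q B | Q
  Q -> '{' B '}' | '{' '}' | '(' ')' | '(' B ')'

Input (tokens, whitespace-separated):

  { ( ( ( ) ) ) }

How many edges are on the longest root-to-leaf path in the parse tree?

[B [Q { [B [Q ( [B [Q ( [B [Q ( )]] )]] )]] }]]

8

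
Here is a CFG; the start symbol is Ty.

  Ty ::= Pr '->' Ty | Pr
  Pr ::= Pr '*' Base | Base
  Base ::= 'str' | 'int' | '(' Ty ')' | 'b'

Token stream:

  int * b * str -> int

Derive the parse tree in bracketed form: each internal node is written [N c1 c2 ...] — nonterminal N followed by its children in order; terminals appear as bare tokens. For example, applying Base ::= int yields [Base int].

[Ty [Pr [Pr [Pr [Base int]] * [Base b]] * [Base str]] -> [Ty [Pr [Base int]]]]

Ty
Pr -> Ty
Pr * Base -> Ty
Pr * Base * Base -> Ty
Base * Base * Base -> Ty
int * Base * Base -> Ty
int * b * Base -> Ty
int * b * str -> Ty
int * b * str -> Pr
int * b * str -> Base
int * b * str -> int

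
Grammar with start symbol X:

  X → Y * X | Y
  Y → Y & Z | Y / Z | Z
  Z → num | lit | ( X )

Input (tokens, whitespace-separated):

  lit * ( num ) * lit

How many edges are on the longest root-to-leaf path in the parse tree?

[X [Y [Z lit]] * [X [Y [Z ( [X [Y [Z num]]] )]] * [X [Y [Z lit]]]]]

7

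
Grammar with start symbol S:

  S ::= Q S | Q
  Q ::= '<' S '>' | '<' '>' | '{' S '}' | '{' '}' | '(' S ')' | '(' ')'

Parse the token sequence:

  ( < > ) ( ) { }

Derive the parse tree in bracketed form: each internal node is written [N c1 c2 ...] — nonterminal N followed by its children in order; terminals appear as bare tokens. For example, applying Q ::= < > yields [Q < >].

[S [Q ( [S [Q < >]] )] [S [Q ( )] [S [Q { }]]]]

S
Q S
( S ) S
( Q ) S
( < > ) S
( < > ) Q S
( < > ) ( ) S
( < > ) ( ) Q
( < > ) ( ) { }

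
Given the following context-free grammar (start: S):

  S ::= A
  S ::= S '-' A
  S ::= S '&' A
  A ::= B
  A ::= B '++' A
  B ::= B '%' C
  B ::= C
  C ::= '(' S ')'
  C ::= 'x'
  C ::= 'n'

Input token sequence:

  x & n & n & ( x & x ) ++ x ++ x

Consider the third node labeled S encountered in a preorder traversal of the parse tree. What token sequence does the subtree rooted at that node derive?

x & n

[S [S [S [S [A [B [C x]]]] & [A [B [C n]]]] & [A [B [C n]]]] & [A [B [C ( [S [S [A [B [C x]]]] & [A [B [C x]]]] )]] ++ [A [B [C x]] ++ [A [B [C x]]]]]]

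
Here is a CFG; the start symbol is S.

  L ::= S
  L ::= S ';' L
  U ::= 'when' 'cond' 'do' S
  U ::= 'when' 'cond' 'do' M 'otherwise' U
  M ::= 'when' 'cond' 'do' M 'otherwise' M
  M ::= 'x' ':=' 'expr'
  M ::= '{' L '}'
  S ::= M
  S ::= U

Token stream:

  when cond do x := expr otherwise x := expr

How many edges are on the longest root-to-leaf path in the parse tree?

3

[S [M when cond do [M x := expr] otherwise [M x := expr]]]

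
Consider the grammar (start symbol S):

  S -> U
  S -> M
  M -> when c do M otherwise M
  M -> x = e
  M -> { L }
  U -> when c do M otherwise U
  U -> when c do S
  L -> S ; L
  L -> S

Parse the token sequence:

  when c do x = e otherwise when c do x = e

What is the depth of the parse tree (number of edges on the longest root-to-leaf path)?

5

[S [U when c do [M x = e] otherwise [U when c do [S [M x = e]]]]]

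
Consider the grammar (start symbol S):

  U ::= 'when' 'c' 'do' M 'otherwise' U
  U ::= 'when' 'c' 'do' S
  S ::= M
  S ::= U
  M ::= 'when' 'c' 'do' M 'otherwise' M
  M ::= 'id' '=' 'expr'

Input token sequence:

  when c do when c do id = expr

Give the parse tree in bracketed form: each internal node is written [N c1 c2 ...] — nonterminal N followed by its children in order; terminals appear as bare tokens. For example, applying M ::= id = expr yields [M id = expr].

[S [U when c do [S [U when c do [S [M id = expr]]]]]]

S
U
when c do S
when c do U
when c do when c do S
when c do when c do M
when c do when c do id = expr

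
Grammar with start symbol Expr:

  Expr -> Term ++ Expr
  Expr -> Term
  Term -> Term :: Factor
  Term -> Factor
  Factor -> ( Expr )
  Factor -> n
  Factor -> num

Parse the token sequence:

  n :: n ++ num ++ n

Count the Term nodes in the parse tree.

[Expr [Term [Term [Factor n]] :: [Factor n]] ++ [Expr [Term [Factor num]] ++ [Expr [Term [Factor n]]]]]

4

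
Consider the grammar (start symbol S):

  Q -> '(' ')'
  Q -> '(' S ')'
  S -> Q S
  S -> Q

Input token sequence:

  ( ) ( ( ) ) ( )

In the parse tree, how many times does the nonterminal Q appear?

4

[S [Q ( )] [S [Q ( [S [Q ( )]] )] [S [Q ( )]]]]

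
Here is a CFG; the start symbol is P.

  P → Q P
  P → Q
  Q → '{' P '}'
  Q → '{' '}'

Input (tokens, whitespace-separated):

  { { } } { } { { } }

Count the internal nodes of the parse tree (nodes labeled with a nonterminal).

10

[P [Q { [P [Q { }]] }] [P [Q { }] [P [Q { [P [Q { }]] }]]]]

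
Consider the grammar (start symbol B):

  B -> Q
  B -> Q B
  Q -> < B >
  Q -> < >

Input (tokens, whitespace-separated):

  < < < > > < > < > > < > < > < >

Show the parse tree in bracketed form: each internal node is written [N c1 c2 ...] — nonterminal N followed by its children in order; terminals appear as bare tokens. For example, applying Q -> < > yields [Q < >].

[B [Q < [B [Q < [B [Q < >]] >] [B [Q < >] [B [Q < >]]]] >] [B [Q < >] [B [Q < >] [B [Q < >]]]]]

B
Q B
< B > B
< Q B > B
< < B > B > B
< < Q > B > B
< < < > > B > B
< < < > > Q B > B
< < < > > < > B > B
< < < > > < > Q > B
< < < > > < > < > > B
< < < > > < > < > > Q B
< < < > > < > < > > < > B
< < < > > < > < > > < > Q B
< < < > > < > < > > < > < > B
< < < > > < > < > > < > < > Q
< < < > > < > < > > < > < > < >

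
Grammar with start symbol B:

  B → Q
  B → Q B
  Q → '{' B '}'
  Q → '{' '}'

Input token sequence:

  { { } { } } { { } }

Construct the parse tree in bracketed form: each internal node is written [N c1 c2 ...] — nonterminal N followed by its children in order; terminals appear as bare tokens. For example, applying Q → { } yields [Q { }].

B
Q B
{ B } B
{ Q B } B
{ { } B } B
{ { } Q } B
{ { } { } } B
{ { } { } } Q
{ { } { } } { B }
{ { } { } } { Q }
{ { } { } } { { } }

[B [Q { [B [Q { }] [B [Q { }]]] }] [B [Q { [B [Q { }]] }]]]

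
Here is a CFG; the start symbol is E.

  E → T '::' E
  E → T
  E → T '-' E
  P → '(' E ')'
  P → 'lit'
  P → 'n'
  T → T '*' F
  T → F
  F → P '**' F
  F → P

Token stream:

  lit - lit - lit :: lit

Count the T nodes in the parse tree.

4

[E [T [F [P lit]]] - [E [T [F [P lit]]] - [E [T [F [P lit]]] :: [E [T [F [P lit]]]]]]]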